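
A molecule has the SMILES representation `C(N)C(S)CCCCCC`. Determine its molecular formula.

C8H19NS

Atom tally by fragment:
  H2NCH2 → C:1 H:4 N:1
  CH(SH) → C:1 H:2 S:1
  CH2 → C:1 H:2
  CH2 → C:1 H:2
  CH2 → C:1 H:2
  CH2 → C:1 H:2
  CH2 → C:1 H:2
  CH3 → C:1 H:3
Element totals:
  C: 8
  H: 19
  N: 1
  S: 1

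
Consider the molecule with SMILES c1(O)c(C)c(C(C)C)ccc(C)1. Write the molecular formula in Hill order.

Atom tally by fragment:
  benzene ring core → C:6 H:6
  (− 4 ring H displaced by substituents)
  + OH → O:1 H:1
  + CH3 → C:1 H:3
  + CH(CH3)2 → C:3 H:7
  + CH3 → C:1 H:3
Element totals:
  C: 11
  H: 16
  O: 1

C11H16O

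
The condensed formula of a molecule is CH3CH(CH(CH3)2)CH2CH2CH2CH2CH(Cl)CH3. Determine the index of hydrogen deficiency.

0

Element totals:
  C: 11
  H: 23
  Cl: 1
Molecular formula: C11H23Cl.
DoU = (2C + 2 + N − H − X) / 2 = (2·11 + 2 + 0 − 23 − 1) / 2 = 0.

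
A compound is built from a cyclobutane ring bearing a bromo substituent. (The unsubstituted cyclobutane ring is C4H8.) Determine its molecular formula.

Atom tally by fragment:
  cyclobutane ring core → C:4 H:8
  (− 1 ring H displaced by substituents)
  + Br → Br:1
Element totals:
  C: 4
  H: 7
  Br: 1

C4H7Br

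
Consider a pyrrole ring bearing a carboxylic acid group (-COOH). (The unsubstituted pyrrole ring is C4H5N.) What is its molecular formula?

Atom tally by fragment:
  pyrrole ring core → C:4 H:5 N:1
  (− 1 ring H displaced by substituents)
  + COOH → C:1 H:1 O:2
Element totals:
  C: 5
  H: 5
  N: 1
  O: 2

C5H5NO2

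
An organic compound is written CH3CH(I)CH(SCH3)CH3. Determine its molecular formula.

Atom tally by fragment:
  CH3 → C:1 H:3
  CH(I) → C:1 H:1 I:1
  CH(SCH3) → C:2 H:4 S:1
  CH3 → C:1 H:3
Element totals:
  C: 5
  H: 11
  I: 1
  S: 1

C5H11IS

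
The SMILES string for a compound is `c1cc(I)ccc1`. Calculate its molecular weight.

204.01 g/mol

Atom tally by fragment:
  benzene ring core → C:6 H:6
  (− 1 ring H displaced by substituents)
  + I → I:1
Element totals:
  C: 6
  H: 5
  I: 1
Molecular formula: C6H5I.
  M = 6(12.011) + 5(1.008) + 126.904
    = 72.066 + 5.040 + 126.904 = 204.010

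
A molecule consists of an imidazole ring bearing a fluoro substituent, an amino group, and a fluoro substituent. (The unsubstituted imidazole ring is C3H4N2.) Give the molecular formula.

Atom tally by fragment:
  imidazole ring core → C:3 H:4 N:2
  (− 3 ring H displaced by substituents)
  + F → F:1
  + NH2 → N:1 H:2
  + F → F:1
Element totals:
  C: 3
  H: 3
  F: 2
  N: 3

C3H3F2N3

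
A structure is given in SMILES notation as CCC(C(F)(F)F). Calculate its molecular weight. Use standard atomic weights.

Atom tally by fragment:
  CH3 → C:1 H:3
  CH2 → C:1 H:2
  CH2CF3 → C:2 H:2 F:3
Element totals:
  C: 4
  H: 7
  F: 3
Molecular formula: C4H7F3.
  M = 4(12.011) + 7(1.008) + 3(18.998)
    = 48.044 + 7.056 + 56.994 = 112.094

112.09 g/mol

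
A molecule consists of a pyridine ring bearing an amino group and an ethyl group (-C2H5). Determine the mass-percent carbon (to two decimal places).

Atom tally by fragment:
  pyridine ring core → C:5 H:5 N:1
  (− 2 ring H displaced by substituents)
  + NH2 → N:1 H:2
  + C2H5 → C:2 H:5
Element totals:
  C: 7
  H: 10
  N: 2
Molecular formula: C7H10N2.
Molar mass = 122.171 g/mol.
Mass from C: 7 × 12.011 = 84.077 g/mol.
%C = 84.077 / 122.171 × 100 = 68.82%.

68.82%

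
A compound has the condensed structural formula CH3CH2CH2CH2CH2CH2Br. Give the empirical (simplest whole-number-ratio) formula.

Element totals:
  C: 6
  H: 13
  Br: 1
Molecular formula: C6H13Br.
gcd of subscripts (1, 6, 13) = 1, so the empirical formula equals the molecular formula.

C6H13Br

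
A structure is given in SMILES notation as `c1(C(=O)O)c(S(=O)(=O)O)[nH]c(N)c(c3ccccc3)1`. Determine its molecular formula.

Atom tally by fragment:
  pyrrole ring core → C:4 H:5 N:1
  (− 4 ring H displaced by substituents)
  + COOH → C:1 H:1 O:2
  + SO3H → S:1 O:3 H:1
  + NH2 → N:1 H:2
  + C6H5 → C:6 H:5
Element totals:
  C: 11
  H: 10
  N: 2
  O: 5
  S: 1

C11H10N2O5S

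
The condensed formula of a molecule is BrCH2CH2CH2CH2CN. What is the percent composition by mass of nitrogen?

8.64%

Element totals:
  C: 5
  H: 8
  Br: 1
  N: 1
Molecular formula: C5H8BrN.
Molar mass = 162.030 g/mol.
Mass from N: 1 × 14.007 = 14.007 g/mol.
%N = 14.007 / 162.030 × 100 = 8.64%.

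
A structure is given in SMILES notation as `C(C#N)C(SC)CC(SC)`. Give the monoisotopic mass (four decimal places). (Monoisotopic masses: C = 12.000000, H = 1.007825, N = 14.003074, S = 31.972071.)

175.0489

Atom tally by fragment:
  NCCH2 → C:2 H:2 N:1
  CH(SCH3) → C:2 H:4 S:1
  CH2 → C:1 H:2
  CH2SCH3 → C:2 H:5 S:1
Element totals:
  C: 7
  H: 13
  N: 1
  S: 2
Molecular formula: C7H13NS2.
  M = 7(12.0) + 13(1.007825) + 14.003074 + 2(31.972071)
    = 84.000000 + 13.101725 + 14.003074 + 63.944142 = 175.048941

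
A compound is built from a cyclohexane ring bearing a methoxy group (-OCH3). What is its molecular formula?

Atom tally by fragment:
  cyclohexane ring core → C:6 H:12
  (− 1 ring H displaced by substituents)
  + OCH3 → C:1 H:3 O:1
Element totals:
  C: 7
  H: 14
  O: 1

C7H14O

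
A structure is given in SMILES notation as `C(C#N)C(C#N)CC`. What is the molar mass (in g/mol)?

Atom tally by fragment:
  NCCH2 → C:2 H:2 N:1
  CH(CN) → C:2 H:1 N:1
  CH2 → C:1 H:2
  CH3 → C:1 H:3
Element totals:
  C: 6
  H: 8
  N: 2
Molecular formula: C6H8N2.
  M = 6(12.011) + 8(1.008) + 2(14.007)
    = 72.066 + 8.064 + 28.014 = 108.144

108.14 g/mol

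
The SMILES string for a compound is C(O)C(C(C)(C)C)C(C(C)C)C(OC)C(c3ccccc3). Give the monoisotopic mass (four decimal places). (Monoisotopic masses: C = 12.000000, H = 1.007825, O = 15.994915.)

292.2402

Atom tally by fragment:
  HOCH2 → C:1 H:3 O:1
  CH(C(CH3)3) → C:5 H:10
  CH(CH(CH3)2) → C:4 H:8
  CH(OCH3) → C:2 H:4 O:1
  CH2C6H5 → C:7 H:7
Element totals:
  C: 19
  H: 32
  O: 2
Molecular formula: C19H32O2.
  M = 19(12.0) + 32(1.007825) + 2(15.994915)
    = 228.000000 + 32.250400 + 31.989830 = 292.240230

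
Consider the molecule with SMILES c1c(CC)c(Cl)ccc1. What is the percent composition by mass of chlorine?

Atom tally by fragment:
  benzene ring core → C:6 H:6
  (− 2 ring H displaced by substituents)
  + C2H5 → C:2 H:5
  + Cl → Cl:1
Element totals:
  C: 8
  H: 9
  Cl: 1
Molecular formula: C8H9Cl.
Molar mass = 140.610 g/mol.
Mass from Cl: 1 × 35.45 = 35.450 g/mol.
%Cl = 35.450 / 140.610 × 100 = 25.21%.

25.21%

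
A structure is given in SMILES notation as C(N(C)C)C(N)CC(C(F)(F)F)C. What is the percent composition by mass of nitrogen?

Atom tally by fragment:
  (CH3)2NCH2 → C:3 H:8 N:1
  CH(NH2) → C:1 H:3 N:1
  CH2 → C:1 H:2
  CH(CF3) → C:2 H:1 F:3
  CH3 → C:1 H:3
Element totals:
  C: 8
  H: 17
  F: 3
  N: 2
Molecular formula: C8H17F3N2.
Molar mass = 198.232 g/mol.
Mass from N: 2 × 14.007 = 28.014 g/mol.
%N = 28.014 / 198.232 × 100 = 14.13%.

14.13%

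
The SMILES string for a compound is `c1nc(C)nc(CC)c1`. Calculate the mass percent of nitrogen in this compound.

22.93%

Atom tally by fragment:
  pyrimidine ring core → C:4 H:4 N:2
  (− 2 ring H displaced by substituents)
  + CH3 → C:1 H:3
  + C2H5 → C:2 H:5
Element totals:
  C: 7
  H: 10
  N: 2
Molecular formula: C7H10N2.
Molar mass = 122.171 g/mol.
Mass from N: 2 × 14.007 = 28.014 g/mol.
%N = 28.014 / 122.171 × 100 = 22.93%.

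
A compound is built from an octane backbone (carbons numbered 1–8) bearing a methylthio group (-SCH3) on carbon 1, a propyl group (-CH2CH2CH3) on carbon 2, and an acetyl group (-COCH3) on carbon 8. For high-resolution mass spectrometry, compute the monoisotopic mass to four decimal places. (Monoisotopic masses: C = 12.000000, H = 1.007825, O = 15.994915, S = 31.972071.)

244.1861

Atom tally by fragment:
  CH3SCH2 → C:2 H:5 S:1
  CH(CH2CH2CH3) → C:4 H:8
  CH2 → C:1 H:2
  CH2 → C:1 H:2
  CH2 → C:1 H:2
  CH2 → C:1 H:2
  CH2 → C:1 H:2
  CH2COCH3 → C:3 H:5 O:1
Element totals:
  C: 14
  H: 28
  O: 1
  S: 1
Molecular formula: C14H28OS.
  M = 14(12.0) + 28(1.007825) + 15.994915 + 31.972071
    = 168.000000 + 28.219100 + 15.994915 + 31.972071 = 244.186086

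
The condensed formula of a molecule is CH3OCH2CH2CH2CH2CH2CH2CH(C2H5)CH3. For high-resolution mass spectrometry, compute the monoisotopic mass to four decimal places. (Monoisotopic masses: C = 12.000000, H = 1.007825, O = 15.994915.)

Element totals:
  C: 11
  H: 24
  O: 1
Molecular formula: C11H24O.
  M = 11(12.0) + 24(1.007825) + 15.994915
    = 132.000000 + 24.187800 + 15.994915 = 172.182715

172.1827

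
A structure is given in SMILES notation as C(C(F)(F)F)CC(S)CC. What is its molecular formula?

Atom tally by fragment:
  F3CCH2 → C:2 H:2 F:3
  CH2 → C:1 H:2
  CH(SH) → C:1 H:2 S:1
  CH2 → C:1 H:2
  CH3 → C:1 H:3
Element totals:
  C: 6
  H: 11
  F: 3
  S: 1

C6H11F3S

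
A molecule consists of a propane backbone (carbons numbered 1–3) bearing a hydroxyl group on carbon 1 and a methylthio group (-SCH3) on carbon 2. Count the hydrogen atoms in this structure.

10

Atom tally by fragment:
  HOCH2 → C:1 H:3 O:1
  CH(SCH3) → C:2 H:4 S:1
  CH3 → C:1 H:3
Element totals:
  C: 4
  H: 10
  O: 1
  S: 1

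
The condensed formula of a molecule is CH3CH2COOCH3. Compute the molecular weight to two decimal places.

88.11 g/mol

Element totals:
  C: 4
  H: 8
  O: 2
Molecular formula: C4H8O2.
  M = 4(12.011) + 8(1.008) + 2(15.999)
    = 48.044 + 8.064 + 31.998 = 88.106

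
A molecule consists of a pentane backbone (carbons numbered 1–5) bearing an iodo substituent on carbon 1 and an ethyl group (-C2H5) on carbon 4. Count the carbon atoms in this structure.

7

Atom tally by fragment:
  ICH2 → C:1 H:2 I:1
  CH2 → C:1 H:2
  CH2 → C:1 H:2
  CH(C2H5) → C:3 H:6
  CH3 → C:1 H:3
Element totals:
  C: 7
  H: 15
  I: 1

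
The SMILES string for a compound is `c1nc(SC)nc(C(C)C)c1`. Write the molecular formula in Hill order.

Atom tally by fragment:
  pyrimidine ring core → C:4 H:4 N:2
  (− 2 ring H displaced by substituents)
  + SCH3 → C:1 H:3 S:1
  + CH(CH3)2 → C:3 H:7
Element totals:
  C: 8
  H: 12
  N: 2
  S: 1

C8H12N2S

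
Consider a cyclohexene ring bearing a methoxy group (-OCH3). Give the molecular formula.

Atom tally by fragment:
  cyclohexene ring core → C:6 H:10
  (− 1 ring H displaced by substituents)
  + OCH3 → C:1 H:3 O:1
Element totals:
  C: 7
  H: 12
  O: 1

C7H12O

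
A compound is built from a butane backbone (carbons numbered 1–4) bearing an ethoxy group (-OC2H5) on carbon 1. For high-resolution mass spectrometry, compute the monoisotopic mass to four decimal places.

102.1045

Atom tally by fragment:
  C2H5OCH2 → C:3 H:7 O:1
  CH2 → C:1 H:2
  CH2 → C:1 H:2
  CH3 → C:1 H:3
Element totals:
  C: 6
  H: 14
  O: 1
Molecular formula: C6H14O.
  M = 6(12.0) + 14(1.007825) + 15.994915
    = 72.000000 + 14.109550 + 15.994915 = 102.104465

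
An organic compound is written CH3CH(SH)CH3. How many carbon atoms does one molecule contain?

Atom tally by fragment:
  CH3 → C:1 H:3
  CH(SH) → C:1 H:2 S:1
  CH3 → C:1 H:3
Element totals:
  C: 3
  H: 8
  S: 1

3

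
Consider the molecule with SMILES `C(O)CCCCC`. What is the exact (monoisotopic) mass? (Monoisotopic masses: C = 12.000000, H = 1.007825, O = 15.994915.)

102.1045

Atom tally by fragment:
  HOCH2 → C:1 H:3 O:1
  CH2 → C:1 H:2
  CH2 → C:1 H:2
  CH2 → C:1 H:2
  CH2 → C:1 H:2
  CH3 → C:1 H:3
Element totals:
  C: 6
  H: 14
  O: 1
Molecular formula: C6H14O.
  M = 6(12.0) + 14(1.007825) + 15.994915
    = 72.000000 + 14.109550 + 15.994915 = 102.104465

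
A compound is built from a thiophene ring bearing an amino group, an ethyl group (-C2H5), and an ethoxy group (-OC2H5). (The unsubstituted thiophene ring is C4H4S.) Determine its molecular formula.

Atom tally by fragment:
  thiophene ring core → C:4 H:4 S:1
  (− 3 ring H displaced by substituents)
  + NH2 → N:1 H:2
  + C2H5 → C:2 H:5
  + OC2H5 → C:2 H:5 O:1
Element totals:
  C: 8
  H: 13
  N: 1
  O: 1
  S: 1

C8H13NOS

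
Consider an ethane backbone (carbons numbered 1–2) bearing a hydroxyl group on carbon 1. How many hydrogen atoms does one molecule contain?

Atom tally by fragment:
  HOCH2 → C:1 H:3 O:1
  CH3 → C:1 H:3
Element totals:
  C: 2
  H: 6
  O: 1

6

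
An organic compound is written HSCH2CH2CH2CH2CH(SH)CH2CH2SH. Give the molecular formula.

C7H16S3

Atom tally by fragment:
  HSCH2 → C:1 H:3 S:1
  CH2 → C:1 H:2
  CH2 → C:1 H:2
  CH2 → C:1 H:2
  CH(SH) → C:1 H:2 S:1
  CH2 → C:1 H:2
  CH2SH → C:1 H:3 S:1
Element totals:
  C: 7
  H: 16
  S: 3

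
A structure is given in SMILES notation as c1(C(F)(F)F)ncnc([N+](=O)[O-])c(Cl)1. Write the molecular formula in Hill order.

C5HClF3N3O2

Atom tally by fragment:
  pyrimidine ring core → C:4 H:4 N:2
  (− 3 ring H displaced by substituents)
  + CF3 → C:1 F:3
  + NO2 → N:1 O:2
  + Cl → Cl:1
Element totals:
  C: 5
  H: 1
  Cl: 1
  F: 3
  N: 3
  O: 2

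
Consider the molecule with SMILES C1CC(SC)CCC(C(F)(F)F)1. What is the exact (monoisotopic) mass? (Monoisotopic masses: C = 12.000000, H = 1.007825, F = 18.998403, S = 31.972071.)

Atom tally by fragment:
  cyclohexane ring core → C:6 H:12
  (− 2 ring H displaced by substituents)
  + SCH3 → C:1 H:3 S:1
  + CF3 → C:1 F:3
Element totals:
  C: 8
  H: 13
  F: 3
  S: 1
Molecular formula: C8H13F3S.
  M = 8(12.0) + 13(1.007825) + 3(18.998403) + 31.972071
    = 96.000000 + 13.101725 + 56.995209 + 31.972071 = 198.069005

198.0690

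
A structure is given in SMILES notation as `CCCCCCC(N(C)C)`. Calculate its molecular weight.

143.27 g/mol

Atom tally by fragment:
  CH3 → C:1 H:3
  CH2 → C:1 H:2
  CH2 → C:1 H:2
  CH2 → C:1 H:2
  CH2 → C:1 H:2
  CH2 → C:1 H:2
  CH2N(CH3)2 → C:3 H:8 N:1
Element totals:
  C: 9
  H: 21
  N: 1
Molecular formula: C9H21N.
  M = 9(12.011) + 21(1.008) + 14.007
    = 108.099 + 21.168 + 14.007 = 143.274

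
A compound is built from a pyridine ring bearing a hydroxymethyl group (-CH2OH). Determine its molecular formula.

Atom tally by fragment:
  pyridine ring core → C:5 H:5 N:1
  (− 1 ring H displaced by substituents)
  + CH2OH → C:1 H:3 O:1
Element totals:
  C: 6
  H: 7
  N: 1
  O: 1

C6H7NO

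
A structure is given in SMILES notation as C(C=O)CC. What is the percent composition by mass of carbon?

66.63%

Atom tally by fragment:
  OHCCH2 → C:2 H:3 O:1
  CH2 → C:1 H:2
  CH3 → C:1 H:3
Element totals:
  C: 4
  H: 8
  O: 1
Molecular formula: C4H8O.
Molar mass = 72.107 g/mol.
Mass from C: 4 × 12.011 = 48.044 g/mol.
%C = 48.044 / 72.107 × 100 = 66.63%.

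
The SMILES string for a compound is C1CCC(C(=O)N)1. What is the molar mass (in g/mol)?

99.13 g/mol

Atom tally by fragment:
  cyclobutane ring core → C:4 H:8
  (− 1 ring H displaced by substituents)
  + CONH2 → C:1 H:2 O:1 N:1
Element totals:
  C: 5
  H: 9
  N: 1
  O: 1
Molecular formula: C5H9NO.
  M = 5(12.011) + 9(1.008) + 14.007 + 15.999
    = 60.055 + 9.072 + 14.007 + 15.999 = 99.133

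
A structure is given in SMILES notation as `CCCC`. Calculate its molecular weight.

58.12 g/mol

Atom tally by fragment:
  CH3 → C:1 H:3
  CH2 → C:1 H:2
  CH2 → C:1 H:2
  CH3 → C:1 H:3
Element totals:
  C: 4
  H: 10
Molecular formula: C4H10.
  M = 4(12.011) + 10(1.008)
    = 48.044 + 10.080 = 58.124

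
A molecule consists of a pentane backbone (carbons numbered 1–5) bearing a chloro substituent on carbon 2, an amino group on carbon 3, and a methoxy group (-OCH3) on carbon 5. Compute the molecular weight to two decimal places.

Atom tally by fragment:
  CH3 → C:1 H:3
  CH(Cl) → C:1 H:1 Cl:1
  CH(NH2) → C:1 H:3 N:1
  CH2 → C:1 H:2
  CH2OCH3 → C:2 H:5 O:1
Element totals:
  C: 6
  H: 14
  Cl: 1
  N: 1
  O: 1
Molecular formula: C6H14ClNO.
  M = 6(12.011) + 14(1.008) + 35.45 + 14.007 + 15.999
    = 72.066 + 14.112 + 35.450 + 14.007 + 15.999 = 151.634

151.63 g/mol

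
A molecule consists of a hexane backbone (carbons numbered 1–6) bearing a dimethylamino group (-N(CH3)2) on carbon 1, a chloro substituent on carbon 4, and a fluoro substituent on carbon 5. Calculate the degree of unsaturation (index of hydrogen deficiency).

0

Atom tally by fragment:
  (CH3)2NCH2 → C:3 H:8 N:1
  CH2 → C:1 H:2
  CH2 → C:1 H:2
  CH(Cl) → C:1 H:1 Cl:1
  CH(F) → C:1 H:1 F:1
  CH3 → C:1 H:3
Element totals:
  C: 8
  H: 17
  Cl: 1
  F: 1
  N: 1
Molecular formula: C8H17ClFN.
DoU = (2C + 2 + N − H − X) / 2 = (2·8 + 2 + 1 − 17 − 2) / 2 = 0.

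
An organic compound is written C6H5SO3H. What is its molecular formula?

C6H6O3S

Atom tally by fragment:
  benzene ring core → C:6 H:6
  (− 1 ring H displaced by substituents)
  + SO3H → S:1 O:3 H:1
Element totals:
  C: 6
  H: 6
  O: 3
  S: 1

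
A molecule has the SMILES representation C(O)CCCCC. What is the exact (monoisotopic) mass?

Atom tally by fragment:
  HOCH2 → C:1 H:3 O:1
  CH2 → C:1 H:2
  CH2 → C:1 H:2
  CH2 → C:1 H:2
  CH2 → C:1 H:2
  CH3 → C:1 H:3
Element totals:
  C: 6
  H: 14
  O: 1
Molecular formula: C6H14O.
  M = 6(12.0) + 14(1.007825) + 15.994915
    = 72.000000 + 14.109550 + 15.994915 = 102.104465

102.1045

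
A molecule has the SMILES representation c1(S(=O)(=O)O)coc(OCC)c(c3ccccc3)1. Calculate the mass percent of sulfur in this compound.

Atom tally by fragment:
  furan ring core → C:4 H:4 O:1
  (− 3 ring H displaced by substituents)
  + SO3H → S:1 O:3 H:1
  + OC2H5 → C:2 H:5 O:1
  + C6H5 → C:6 H:5
Element totals:
  C: 12
  H: 12
  O: 5
  S: 1
Molecular formula: C12H12O5S.
Molar mass = 268.283 g/mol.
Mass from S: 1 × 32.06 = 32.060 g/mol.
%S = 32.060 / 268.283 × 100 = 11.95%.

11.95%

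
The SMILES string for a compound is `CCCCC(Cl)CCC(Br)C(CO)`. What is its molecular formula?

C10H20BrClO

Atom tally by fragment:
  CH3 → C:1 H:3
  CH2 → C:1 H:2
  CH2 → C:1 H:2
  CH2 → C:1 H:2
  CH(Cl) → C:1 H:1 Cl:1
  CH2 → C:1 H:2
  CH2 → C:1 H:2
  CH(Br) → C:1 H:1 Br:1
  CH2CH2OH → C:2 H:5 O:1
Element totals:
  C: 10
  H: 20
  Br: 1
  Cl: 1
  O: 1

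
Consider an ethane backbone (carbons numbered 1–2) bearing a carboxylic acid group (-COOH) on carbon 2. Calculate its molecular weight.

74.08 g/mol

Atom tally by fragment:
  CH3 → C:1 H:3
  CH2COOH → C:2 H:3 O:2
Element totals:
  C: 3
  H: 6
  O: 2
Molecular formula: C3H6O2.
  M = 3(12.011) + 6(1.008) + 2(15.999)
    = 36.033 + 6.048 + 31.998 = 74.079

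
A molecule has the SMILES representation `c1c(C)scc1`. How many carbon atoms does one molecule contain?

5

Atom tally by fragment:
  thiophene ring core → C:4 H:4 S:1
  (− 1 ring H displaced by substituents)
  + CH3 → C:1 H:3
Element totals:
  C: 5
  H: 6
  S: 1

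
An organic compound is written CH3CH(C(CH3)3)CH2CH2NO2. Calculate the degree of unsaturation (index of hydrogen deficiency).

Atom tally by fragment:
  CH3 → C:1 H:3
  CH(C(CH3)3) → C:5 H:10
  CH2 → C:1 H:2
  CH2NO2 → C:1 H:2 N:1 O:2
Element totals:
  C: 8
  H: 17
  N: 1
  O: 2
Molecular formula: C8H17NO2.
DoU = (2C + 2 + N − H − X) / 2 = (2·8 + 2 + 1 − 17 − 0) / 2 = 1.

1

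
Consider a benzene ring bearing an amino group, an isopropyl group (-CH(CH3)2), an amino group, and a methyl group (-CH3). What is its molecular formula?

C10H16N2

Atom tally by fragment:
  benzene ring core → C:6 H:6
  (− 4 ring H displaced by substituents)
  + NH2 → N:1 H:2
  + CH(CH3)2 → C:3 H:7
  + NH2 → N:1 H:2
  + CH3 → C:1 H:3
Element totals:
  C: 10
  H: 16
  N: 2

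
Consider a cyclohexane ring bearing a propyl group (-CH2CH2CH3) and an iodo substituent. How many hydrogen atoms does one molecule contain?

Atom tally by fragment:
  cyclohexane ring core → C:6 H:12
  (− 2 ring H displaced by substituents)
  + CH2CH2CH3 → C:3 H:7
  + I → I:1
Element totals:
  C: 9
  H: 17
  I: 1

17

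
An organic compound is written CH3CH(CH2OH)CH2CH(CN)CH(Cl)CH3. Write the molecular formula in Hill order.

Atom tally by fragment:
  CH3 → C:1 H:3
  CH(CH2OH) → C:2 H:4 O:1
  CH2 → C:1 H:2
  CH(CN) → C:2 H:1 N:1
  CH(Cl) → C:1 H:1 Cl:1
  CH3 → C:1 H:3
Element totals:
  C: 8
  H: 14
  Cl: 1
  N: 1
  O: 1

C8H14ClNO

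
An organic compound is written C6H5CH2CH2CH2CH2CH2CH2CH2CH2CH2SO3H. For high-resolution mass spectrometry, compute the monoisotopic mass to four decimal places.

Element totals:
  C: 15
  H: 24
  O: 3
  S: 1
Molecular formula: C15H24O3S.
  M = 15(12.0) + 24(1.007825) + 3(15.994915) + 31.972071
    = 180.000000 + 24.187800 + 47.984745 + 31.972071 = 284.144616

284.1446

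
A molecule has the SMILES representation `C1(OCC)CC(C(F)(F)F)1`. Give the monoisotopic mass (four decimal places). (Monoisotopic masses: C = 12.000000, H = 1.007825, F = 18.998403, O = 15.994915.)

Atom tally by fragment:
  cyclopropane ring core → C:3 H:6
  (− 2 ring H displaced by substituents)
  + OC2H5 → C:2 H:5 O:1
  + CF3 → C:1 F:3
Element totals:
  C: 6
  H: 9
  F: 3
  O: 1
Molecular formula: C6H9F3O.
  M = 6(12.0) + 9(1.007825) + 3(18.998403) + 15.994915
    = 72.000000 + 9.070425 + 56.995209 + 15.994915 = 154.060549

154.0605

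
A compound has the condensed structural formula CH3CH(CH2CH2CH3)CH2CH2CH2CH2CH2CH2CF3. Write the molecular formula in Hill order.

Atom tally by fragment:
  CH3 → C:1 H:3
  CH(CH2CH2CH3) → C:4 H:8
  CH2 → C:1 H:2
  CH2 → C:1 H:2
  CH2 → C:1 H:2
  CH2 → C:1 H:2
  CH2 → C:1 H:2
  CH2CF3 → C:2 H:2 F:3
Element totals:
  C: 12
  H: 23
  F: 3

C12H23F3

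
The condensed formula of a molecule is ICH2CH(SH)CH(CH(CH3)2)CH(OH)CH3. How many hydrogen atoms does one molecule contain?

17

Atom tally by fragment:
  ICH2 → C:1 H:2 I:1
  CH(SH) → C:1 H:2 S:1
  CH(CH(CH3)2) → C:4 H:8
  CH(OH) → C:1 H:2 O:1
  CH3 → C:1 H:3
Element totals:
  C: 8
  H: 17
  I: 1
  O: 1
  S: 1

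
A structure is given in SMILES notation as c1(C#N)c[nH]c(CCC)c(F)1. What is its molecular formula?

Atom tally by fragment:
  pyrrole ring core → C:4 H:5 N:1
  (− 3 ring H displaced by substituents)
  + CN → C:1 N:1
  + CH2CH2CH3 → C:3 H:7
  + F → F:1
Element totals:
  C: 8
  H: 9
  F: 1
  N: 2

C8H9FN2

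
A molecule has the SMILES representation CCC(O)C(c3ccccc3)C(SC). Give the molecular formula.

Atom tally by fragment:
  CH3 → C:1 H:3
  CH2 → C:1 H:2
  CH(OH) → C:1 H:2 O:1
  CH(C6H5) → C:7 H:6
  CH2SCH3 → C:2 H:5 S:1
Element totals:
  C: 12
  H: 18
  O: 1
  S: 1

C12H18OS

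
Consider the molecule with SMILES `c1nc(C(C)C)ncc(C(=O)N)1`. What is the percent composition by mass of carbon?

58.17%

Atom tally by fragment:
  pyrimidine ring core → C:4 H:4 N:2
  (− 2 ring H displaced by substituents)
  + CH(CH3)2 → C:3 H:7
  + CONH2 → C:1 H:2 O:1 N:1
Element totals:
  C: 8
  H: 11
  N: 3
  O: 1
Molecular formula: C8H11N3O.
Molar mass = 165.196 g/mol.
Mass from C: 8 × 12.011 = 96.088 g/mol.
%C = 96.088 / 165.196 × 100 = 58.17%.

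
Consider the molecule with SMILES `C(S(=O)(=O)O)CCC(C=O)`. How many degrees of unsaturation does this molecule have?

Atom tally by fragment:
  HO3SCH2 → C:1 H:3 S:1 O:3
  CH2 → C:1 H:2
  CH2 → C:1 H:2
  CH2CHO → C:2 H:3 O:1
Element totals:
  C: 5
  H: 10
  O: 4
  S: 1
Molecular formula: C5H10O4S.
DoU = (2C + 2 + N − H − X) / 2 = (2·5 + 2 + 0 − 10 − 0) / 2 = 1.

1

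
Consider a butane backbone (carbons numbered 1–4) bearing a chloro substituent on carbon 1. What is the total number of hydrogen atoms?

9

Atom tally by fragment:
  ClCH2 → C:1 H:2 Cl:1
  CH2 → C:1 H:2
  CH2 → C:1 H:2
  CH3 → C:1 H:3
Element totals:
  C: 4
  H: 9
  Cl: 1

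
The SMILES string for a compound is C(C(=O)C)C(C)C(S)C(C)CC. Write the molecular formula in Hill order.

Atom tally by fragment:
  CH3COCH2 → C:3 H:5 O:1
  CH(CH3) → C:2 H:4
  CH(SH) → C:1 H:2 S:1
  CH(CH3) → C:2 H:4
  CH2 → C:1 H:2
  CH3 → C:1 H:3
Element totals:
  C: 10
  H: 20
  O: 1
  S: 1

C10H20OS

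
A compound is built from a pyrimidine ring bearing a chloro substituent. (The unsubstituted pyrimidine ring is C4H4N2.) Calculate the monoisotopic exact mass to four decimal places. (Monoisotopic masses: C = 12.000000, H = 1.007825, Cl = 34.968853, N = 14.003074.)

Atom tally by fragment:
  pyrimidine ring core → C:4 H:4 N:2
  (− 1 ring H displaced by substituents)
  + Cl → Cl:1
Element totals:
  C: 4
  H: 3
  Cl: 1
  N: 2
Molecular formula: C4H3ClN2.
  M = 4(12.0) + 3(1.007825) + 34.968853 + 2(14.003074)
    = 48.000000 + 3.023475 + 34.968853 + 28.006148 = 113.998476

113.9985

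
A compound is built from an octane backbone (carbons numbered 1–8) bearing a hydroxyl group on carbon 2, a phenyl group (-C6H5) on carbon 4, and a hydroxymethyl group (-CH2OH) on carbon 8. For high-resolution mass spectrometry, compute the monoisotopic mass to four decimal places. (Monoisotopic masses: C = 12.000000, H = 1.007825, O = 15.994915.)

236.1776

Atom tally by fragment:
  CH3 → C:1 H:3
  CH(OH) → C:1 H:2 O:1
  CH2 → C:1 H:2
  CH(C6H5) → C:7 H:6
  CH2 → C:1 H:2
  CH2 → C:1 H:2
  CH2 → C:1 H:2
  CH2CH2OH → C:2 H:5 O:1
Element totals:
  C: 15
  H: 24
  O: 2
Molecular formula: C15H24O2.
  M = 15(12.0) + 24(1.007825) + 2(15.994915)
    = 180.000000 + 24.187800 + 31.989830 = 236.177630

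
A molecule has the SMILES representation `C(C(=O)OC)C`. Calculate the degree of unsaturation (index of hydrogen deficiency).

Atom tally by fragment:
  CH3OOCCH2 → C:3 H:5 O:2
  CH3 → C:1 H:3
Element totals:
  C: 4
  H: 8
  O: 2
Molecular formula: C4H8O2.
DoU = (2C + 2 + N − H − X) / 2 = (2·4 + 2 + 0 − 8 − 0) / 2 = 1.

1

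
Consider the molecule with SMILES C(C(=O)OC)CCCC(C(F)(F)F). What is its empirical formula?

Atom tally by fragment:
  CH3OOCCH2 → C:3 H:5 O:2
  CH2 → C:1 H:2
  CH2 → C:1 H:2
  CH2 → C:1 H:2
  CH2CF3 → C:2 H:2 F:3
Element totals:
  C: 8
  H: 13
  F: 3
  O: 2
Molecular formula: C8H13F3O2.
gcd of subscripts (8, 3, 13, 2) = 1, so the empirical formula equals the molecular formula.

C8H13F3O2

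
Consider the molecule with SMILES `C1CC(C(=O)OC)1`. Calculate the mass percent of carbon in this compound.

59.98%

Atom tally by fragment:
  cyclopropane ring core → C:3 H:6
  (− 1 ring H displaced by substituents)
  + COOCH3 → C:2 H:3 O:2
Element totals:
  C: 5
  H: 8
  O: 2
Molecular formula: C5H8O2.
Molar mass = 100.117 g/mol.
Mass from C: 5 × 12.011 = 60.055 g/mol.
%C = 60.055 / 100.117 × 100 = 59.98%.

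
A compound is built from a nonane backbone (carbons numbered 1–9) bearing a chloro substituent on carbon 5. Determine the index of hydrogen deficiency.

Atom tally by fragment:
  CH3 → C:1 H:3
  CH2 → C:1 H:2
  CH2 → C:1 H:2
  CH2 → C:1 H:2
  CH(Cl) → C:1 H:1 Cl:1
  CH2 → C:1 H:2
  CH2 → C:1 H:2
  CH2 → C:1 H:2
  CH3 → C:1 H:3
Element totals:
  C: 9
  H: 19
  Cl: 1
Molecular formula: C9H19Cl.
DoU = (2C + 2 + N − H − X) / 2 = (2·9 + 2 + 0 − 19 − 1) / 2 = 0.

0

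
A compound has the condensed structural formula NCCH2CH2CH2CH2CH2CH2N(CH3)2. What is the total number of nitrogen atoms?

Element totals:
  C: 9
  H: 18
  N: 2

2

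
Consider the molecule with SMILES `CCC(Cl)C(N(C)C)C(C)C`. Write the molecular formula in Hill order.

C9H20ClN

Atom tally by fragment:
  CH3 → C:1 H:3
  CH2 → C:1 H:2
  CH(Cl) → C:1 H:1 Cl:1
  CH(N(CH3)2) → C:3 H:7 N:1
  CH(CH3) → C:2 H:4
  CH3 → C:1 H:3
Element totals:
  C: 9
  H: 20
  Cl: 1
  N: 1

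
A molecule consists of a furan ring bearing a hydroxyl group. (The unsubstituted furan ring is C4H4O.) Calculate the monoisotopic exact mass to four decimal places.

Atom tally by fragment:
  furan ring core → C:4 H:4 O:1
  (− 1 ring H displaced by substituents)
  + OH → O:1 H:1
Element totals:
  C: 4
  H: 4
  O: 2
Molecular formula: C4H4O2.
  M = 4(12.0) + 4(1.007825) + 2(15.994915)
    = 48.000000 + 4.031300 + 31.989830 = 84.021130

84.0211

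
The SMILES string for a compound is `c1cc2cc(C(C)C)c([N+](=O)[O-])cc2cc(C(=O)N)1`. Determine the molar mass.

Atom tally by fragment:
  naphthalene ring system core → C:10 H:8
  (− 3 ring H displaced by substituents)
  + CH(CH3)2 → C:3 H:7
  + NO2 → N:1 O:2
  + CONH2 → C:1 H:2 O:1 N:1
Element totals:
  C: 14
  H: 14
  N: 2
  O: 3
Molecular formula: C14H14N2O3.
  M = 14(12.011) + 14(1.008) + 2(14.007) + 3(15.999)
    = 168.154 + 14.112 + 28.014 + 47.997 = 258.277

258.28 g/mol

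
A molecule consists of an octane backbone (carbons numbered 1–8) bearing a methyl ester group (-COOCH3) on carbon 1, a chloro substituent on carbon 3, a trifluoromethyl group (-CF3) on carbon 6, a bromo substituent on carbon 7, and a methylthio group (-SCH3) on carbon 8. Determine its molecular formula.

Atom tally by fragment:
  CH3OOCCH2 → C:3 H:5 O:2
  CH2 → C:1 H:2
  CH(Cl) → C:1 H:1 Cl:1
  CH2 → C:1 H:2
  CH2 → C:1 H:2
  CH(CF3) → C:2 H:1 F:3
  CH(Br) → C:1 H:1 Br:1
  CH2SCH3 → C:2 H:5 S:1
Element totals:
  C: 12
  H: 19
  Br: 1
  Cl: 1
  F: 3
  O: 2
  S: 1

C12H19BrClF3O2S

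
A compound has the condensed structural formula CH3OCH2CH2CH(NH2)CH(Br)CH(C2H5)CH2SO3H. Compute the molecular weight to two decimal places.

318.23 g/mol

Element totals:
  C: 9
  H: 20
  Br: 1
  N: 1
  O: 4
  S: 1
Molecular formula: C9H20BrNO4S.
  M = 9(12.011) + 20(1.008) + 79.904 + 14.007 + 4(15.999) + 32.06
    = 108.099 + 20.160 + 79.904 + 14.007 + 63.996 + 32.060 = 318.226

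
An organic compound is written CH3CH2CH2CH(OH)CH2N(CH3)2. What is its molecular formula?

Element totals:
  C: 7
  H: 17
  N: 1
  O: 1

C7H17NO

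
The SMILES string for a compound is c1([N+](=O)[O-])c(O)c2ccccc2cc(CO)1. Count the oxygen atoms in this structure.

4

Atom tally by fragment:
  naphthalene ring system core → C:10 H:8
  (− 3 ring H displaced by substituents)
  + NO2 → N:1 O:2
  + OH → O:1 H:1
  + CH2OH → C:1 H:3 O:1
Element totals:
  C: 11
  H: 9
  N: 1
  O: 4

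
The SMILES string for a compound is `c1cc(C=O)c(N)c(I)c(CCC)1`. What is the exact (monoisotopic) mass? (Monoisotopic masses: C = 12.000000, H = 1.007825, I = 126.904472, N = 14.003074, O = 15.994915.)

Atom tally by fragment:
  benzene ring core → C:6 H:6
  (− 4 ring H displaced by substituents)
  + CHO → C:1 H:1 O:1
  + NH2 → N:1 H:2
  + I → I:1
  + CH2CH2CH3 → C:3 H:7
Element totals:
  C: 10
  H: 12
  I: 1
  N: 1
  O: 1
Molecular formula: C10H12INO.
  M = 10(12.0) + 12(1.007825) + 126.904472 + 14.003074 + 15.994915
    = 120.000000 + 12.093900 + 126.904472 + 14.003074 + 15.994915 = 288.996361

288.9964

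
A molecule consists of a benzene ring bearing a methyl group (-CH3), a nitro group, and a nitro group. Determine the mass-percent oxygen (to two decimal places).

Atom tally by fragment:
  benzene ring core → C:6 H:6
  (− 3 ring H displaced by substituents)
  + CH3 → C:1 H:3
  + NO2 → N:1 O:2
  + NO2 → N:1 O:2
Element totals:
  C: 7
  H: 6
  N: 2
  O: 4
Molecular formula: C7H6N2O4.
Molar mass = 182.135 g/mol.
Mass from O: 4 × 15.999 = 63.996 g/mol.
%O = 63.996 / 182.135 × 100 = 35.14%.

35.14%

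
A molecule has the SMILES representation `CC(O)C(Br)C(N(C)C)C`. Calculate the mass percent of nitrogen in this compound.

6.67%

Atom tally by fragment:
  CH3 → C:1 H:3
  CH(OH) → C:1 H:2 O:1
  CH(Br) → C:1 H:1 Br:1
  CH(N(CH3)2) → C:3 H:7 N:1
  CH3 → C:1 H:3
Element totals:
  C: 7
  H: 16
  Br: 1
  N: 1
  O: 1
Molecular formula: C7H16BrNO.
Molar mass = 210.115 g/mol.
Mass from N: 1 × 14.007 = 14.007 g/mol.
%N = 14.007 / 210.115 × 100 = 6.67%.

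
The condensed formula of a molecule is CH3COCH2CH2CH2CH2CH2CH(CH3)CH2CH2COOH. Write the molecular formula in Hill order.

C12H22O3

Atom tally by fragment:
  CH3COCH2 → C:3 H:5 O:1
  CH2 → C:1 H:2
  CH2 → C:1 H:2
  CH2 → C:1 H:2
  CH2 → C:1 H:2
  CH(CH3) → C:2 H:4
  CH2 → C:1 H:2
  CH2COOH → C:2 H:3 O:2
Element totals:
  C: 12
  H: 22
  O: 3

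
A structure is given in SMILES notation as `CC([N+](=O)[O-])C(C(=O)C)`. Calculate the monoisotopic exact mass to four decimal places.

131.0582

Atom tally by fragment:
  CH3 → C:1 H:3
  CH(NO2) → C:1 H:1 N:1 O:2
  CH2COCH3 → C:3 H:5 O:1
Element totals:
  C: 5
  H: 9
  N: 1
  O: 3
Molecular formula: C5H9NO3.
  M = 5(12.0) + 9(1.007825) + 14.003074 + 3(15.994915)
    = 60.000000 + 9.070425 + 14.003074 + 47.984745 = 131.058244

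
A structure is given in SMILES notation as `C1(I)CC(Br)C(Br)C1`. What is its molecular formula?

C5H7Br2I

Atom tally by fragment:
  cyclopentane ring core → C:5 H:10
  (− 3 ring H displaced by substituents)
  + I → I:1
  + Br → Br:1
  + Br → Br:1
Element totals:
  C: 5
  H: 7
  Br: 2
  I: 1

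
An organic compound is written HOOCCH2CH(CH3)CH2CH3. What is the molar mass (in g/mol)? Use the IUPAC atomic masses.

116.16 g/mol

Atom tally by fragment:
  HOOCCH2 → C:2 H:3 O:2
  CH(CH3) → C:2 H:4
  CH2 → C:1 H:2
  CH3 → C:1 H:3
Element totals:
  C: 6
  H: 12
  O: 2
Molecular formula: C6H12O2.
  M = 6(12.011) + 12(1.008) + 2(15.999)
    = 72.066 + 12.096 + 31.998 = 116.160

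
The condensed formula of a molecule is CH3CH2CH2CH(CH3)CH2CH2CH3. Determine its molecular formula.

C8H18

Element totals:
  C: 8
  H: 18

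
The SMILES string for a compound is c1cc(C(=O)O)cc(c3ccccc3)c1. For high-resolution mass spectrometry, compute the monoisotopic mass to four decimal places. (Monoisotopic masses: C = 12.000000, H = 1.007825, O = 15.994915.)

198.0681

Atom tally by fragment:
  benzene ring core → C:6 H:6
  (− 2 ring H displaced by substituents)
  + COOH → C:1 H:1 O:2
  + C6H5 → C:6 H:5
Element totals:
  C: 13
  H: 10
  O: 2
Molecular formula: C13H10O2.
  M = 13(12.0) + 10(1.007825) + 2(15.994915)
    = 156.000000 + 10.078250 + 31.989830 = 198.068080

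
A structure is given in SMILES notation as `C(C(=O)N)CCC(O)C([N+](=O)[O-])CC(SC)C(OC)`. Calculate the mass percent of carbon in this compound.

44.88%

Atom tally by fragment:
  H2NOCCH2 → C:2 H:4 O:1 N:1
  CH2 → C:1 H:2
  CH2 → C:1 H:2
  CH(OH) → C:1 H:2 O:1
  CH(NO2) → C:1 H:1 N:1 O:2
  CH2 → C:1 H:2
  CH(SCH3) → C:2 H:4 S:1
  CH2OCH3 → C:2 H:5 O:1
Element totals:
  C: 11
  H: 22
  N: 2
  O: 5
  S: 1
Molecular formula: C11H22N2O5S.
Molar mass = 294.366 g/mol.
Mass from C: 11 × 12.011 = 132.121 g/mol.
%C = 132.121 / 294.366 × 100 = 44.88%.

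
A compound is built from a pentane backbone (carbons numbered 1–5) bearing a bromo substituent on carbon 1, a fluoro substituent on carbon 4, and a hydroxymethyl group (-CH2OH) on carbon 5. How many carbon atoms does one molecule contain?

Atom tally by fragment:
  BrCH2 → C:1 H:2 Br:1
  CH2 → C:1 H:2
  CH2 → C:1 H:2
  CH(F) → C:1 H:1 F:1
  CH2CH2OH → C:2 H:5 O:1
Element totals:
  C: 6
  H: 12
  Br: 1
  F: 1
  O: 1

6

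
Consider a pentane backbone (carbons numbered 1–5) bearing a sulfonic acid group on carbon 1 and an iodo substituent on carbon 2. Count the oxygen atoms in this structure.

3

Atom tally by fragment:
  HO3SCH2 → C:1 H:3 S:1 O:3
  CH(I) → C:1 H:1 I:1
  CH2 → C:1 H:2
  CH2 → C:1 H:2
  CH3 → C:1 H:3
Element totals:
  C: 5
  H: 11
  I: 1
  O: 3
  S: 1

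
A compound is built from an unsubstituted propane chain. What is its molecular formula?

C3H8

Atom tally by fragment:
  CH3 → C:1 H:3
  CH2 → C:1 H:2
  CH3 → C:1 H:3
Element totals:
  C: 3
  H: 8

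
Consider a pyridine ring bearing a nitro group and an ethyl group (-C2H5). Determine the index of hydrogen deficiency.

Atom tally by fragment:
  pyridine ring core → C:5 H:5 N:1
  (− 2 ring H displaced by substituents)
  + NO2 → N:1 O:2
  + C2H5 → C:2 H:5
Element totals:
  C: 7
  H: 8
  N: 2
  O: 2
Molecular formula: C7H8N2O2.
DoU = (2C + 2 + N − H − X) / 2 = (2·7 + 2 + 2 − 8 − 0) / 2 = 5.

5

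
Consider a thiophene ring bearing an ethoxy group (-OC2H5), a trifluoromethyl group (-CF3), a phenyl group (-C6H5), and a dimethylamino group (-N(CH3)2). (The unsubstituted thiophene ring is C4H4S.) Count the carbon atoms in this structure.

Atom tally by fragment:
  thiophene ring core → C:4 H:4 S:1
  (− 4 ring H displaced by substituents)
  + OC2H5 → C:2 H:5 O:1
  + CF3 → C:1 F:3
  + C6H5 → C:6 H:5
  + N(CH3)2 → N:1 C:2 H:6
Element totals:
  C: 15
  H: 16
  F: 3
  N: 1
  O: 1
  S: 1

15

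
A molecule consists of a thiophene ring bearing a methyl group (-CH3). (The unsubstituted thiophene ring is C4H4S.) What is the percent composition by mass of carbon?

Atom tally by fragment:
  thiophene ring core → C:4 H:4 S:1
  (− 1 ring H displaced by substituents)
  + CH3 → C:1 H:3
Element totals:
  C: 5
  H: 6
  S: 1
Molecular formula: C5H6S.
Molar mass = 98.163 g/mol.
Mass from C: 5 × 12.011 = 60.055 g/mol.
%C = 60.055 / 98.163 × 100 = 61.18%.

61.18%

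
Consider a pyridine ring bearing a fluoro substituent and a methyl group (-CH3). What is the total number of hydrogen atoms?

6

Atom tally by fragment:
  pyridine ring core → C:5 H:5 N:1
  (− 2 ring H displaced by substituents)
  + F → F:1
  + CH3 → C:1 H:3
Element totals:
  C: 6
  H: 6
  F: 1
  N: 1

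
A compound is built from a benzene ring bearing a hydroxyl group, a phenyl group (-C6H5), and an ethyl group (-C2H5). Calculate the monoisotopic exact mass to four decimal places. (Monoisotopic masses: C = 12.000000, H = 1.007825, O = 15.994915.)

198.1045

Atom tally by fragment:
  benzene ring core → C:6 H:6
  (− 3 ring H displaced by substituents)
  + OH → O:1 H:1
  + C6H5 → C:6 H:5
  + C2H5 → C:2 H:5
Element totals:
  C: 14
  H: 14
  O: 1
Molecular formula: C14H14O.
  M = 14(12.0) + 14(1.007825) + 15.994915
    = 168.000000 + 14.109550 + 15.994915 = 198.104465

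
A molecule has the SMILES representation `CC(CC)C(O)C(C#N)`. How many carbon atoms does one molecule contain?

7

Atom tally by fragment:
  CH3 → C:1 H:3
  CH(C2H5) → C:3 H:6
  CH(OH) → C:1 H:2 O:1
  CH2CN → C:2 H:2 N:1
Element totals:
  C: 7
  H: 13
  N: 1
  O: 1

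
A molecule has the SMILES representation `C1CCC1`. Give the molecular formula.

C4H8

Atom tally by fragment:
  cyclobutane ring core → C:4 H:8
Element totals:
  C: 4
  H: 8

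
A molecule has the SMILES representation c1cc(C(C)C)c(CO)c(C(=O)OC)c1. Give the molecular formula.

Atom tally by fragment:
  benzene ring core → C:6 H:6
  (− 3 ring H displaced by substituents)
  + CH(CH3)2 → C:3 H:7
  + CH2OH → C:1 H:3 O:1
  + COOCH3 → C:2 H:3 O:2
Element totals:
  C: 12
  H: 16
  O: 3

C12H16O3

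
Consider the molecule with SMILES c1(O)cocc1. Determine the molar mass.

84.07 g/mol

Atom tally by fragment:
  furan ring core → C:4 H:4 O:1
  (− 1 ring H displaced by substituents)
  + OH → O:1 H:1
Element totals:
  C: 4
  H: 4
  O: 2
Molecular formula: C4H4O2.
  M = 4(12.011) + 4(1.008) + 2(15.999)
    = 48.044 + 4.032 + 31.998 = 84.074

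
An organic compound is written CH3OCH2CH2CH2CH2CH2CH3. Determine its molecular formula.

Element totals:
  C: 7
  H: 16
  O: 1

C7H16O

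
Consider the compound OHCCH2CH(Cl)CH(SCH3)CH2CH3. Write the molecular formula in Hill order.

Element totals:
  C: 7
  H: 13
  Cl: 1
  O: 1
  S: 1

C7H13ClOS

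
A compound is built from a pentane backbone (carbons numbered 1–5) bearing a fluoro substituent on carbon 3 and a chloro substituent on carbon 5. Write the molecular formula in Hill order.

C5H10ClF

Atom tally by fragment:
  CH3 → C:1 H:3
  CH2 → C:1 H:2
  CH(F) → C:1 H:1 F:1
  CH2 → C:1 H:2
  CH2Cl → C:1 H:2 Cl:1
Element totals:
  C: 5
  H: 10
  Cl: 1
  F: 1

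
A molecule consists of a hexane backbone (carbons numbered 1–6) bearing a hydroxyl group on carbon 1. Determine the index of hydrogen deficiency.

Atom tally by fragment:
  HOCH2 → C:1 H:3 O:1
  CH2 → C:1 H:2
  CH2 → C:1 H:2
  CH2 → C:1 H:2
  CH2 → C:1 H:2
  CH3 → C:1 H:3
Element totals:
  C: 6
  H: 14
  O: 1
Molecular formula: C6H14O.
DoU = (2C + 2 + N − H − X) / 2 = (2·6 + 2 + 0 − 14 − 0) / 2 = 0.

0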